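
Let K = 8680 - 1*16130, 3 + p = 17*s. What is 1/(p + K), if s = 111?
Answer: -1/5566 ≈ -0.00017966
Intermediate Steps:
p = 1884 (p = -3 + 17*111 = -3 + 1887 = 1884)
K = -7450 (K = 8680 - 16130 = -7450)
1/(p + K) = 1/(1884 - 7450) = 1/(-5566) = -1/5566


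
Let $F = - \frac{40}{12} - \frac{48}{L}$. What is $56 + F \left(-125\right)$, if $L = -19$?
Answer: $\frac{8942}{57} \approx 156.88$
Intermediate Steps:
$F = - \frac{46}{57}$ ($F = - \frac{40}{12} - \frac{48}{-19} = \left(-40\right) \frac{1}{12} - - \frac{48}{19} = - \frac{10}{3} + \frac{48}{19} = - \frac{46}{57} \approx -0.80702$)
$56 + F \left(-125\right) = 56 - - \frac{5750}{57} = 56 + \frac{5750}{57} = \frac{8942}{57}$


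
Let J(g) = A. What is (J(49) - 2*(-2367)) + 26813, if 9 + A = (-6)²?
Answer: 31574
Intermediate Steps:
A = 27 (A = -9 + (-6)² = -9 + 36 = 27)
J(g) = 27
(J(49) - 2*(-2367)) + 26813 = (27 - 2*(-2367)) + 26813 = (27 + 4734) + 26813 = 4761 + 26813 = 31574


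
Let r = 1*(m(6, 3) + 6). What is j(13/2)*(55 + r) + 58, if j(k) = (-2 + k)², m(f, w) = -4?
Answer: 4849/4 ≈ 1212.3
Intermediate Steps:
r = 2 (r = 1*(-4 + 6) = 1*2 = 2)
j(13/2)*(55 + r) + 58 = (-2 + 13/2)²*(55 + 2) + 58 = (-2 + 13*(½))²*57 + 58 = (-2 + 13/2)²*57 + 58 = (9/2)²*57 + 58 = (81/4)*57 + 58 = 4617/4 + 58 = 4849/4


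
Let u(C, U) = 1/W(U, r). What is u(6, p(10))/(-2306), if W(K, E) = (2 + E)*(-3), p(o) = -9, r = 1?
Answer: 1/20754 ≈ 4.8183e-5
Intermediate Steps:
W(K, E) = -6 - 3*E
u(C, U) = -1/9 (u(C, U) = 1/(-6 - 3*1) = 1/(-6 - 3) = 1/(-9) = -1/9)
u(6, p(10))/(-2306) = -1/9/(-2306) = -1/9*(-1/2306) = 1/20754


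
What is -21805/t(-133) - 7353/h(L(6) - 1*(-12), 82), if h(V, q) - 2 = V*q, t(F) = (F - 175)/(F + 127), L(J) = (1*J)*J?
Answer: -840054/1969 ≈ -426.64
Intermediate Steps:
L(J) = J**2 (L(J) = J*J = J**2)
t(F) = (-175 + F)/(127 + F)
h(V, q) = 2 + V*q
-21805/t(-133) - 7353/h(L(6) - 1*(-12), 82) = -21805*(127 - 133)/(-175 - 133) - 7353/(2 + (6**2 - 1*(-12))*82) = -21805/(-308/(-6)) - 7353/(2 + (36 + 12)*82) = -21805/((-1/6*(-308))) - 7353/(2 + 48*82) = -21805/154/3 - 7353/(2 + 3936) = -21805*3/154 - 7353/3938 = -9345/22 - 7353*1/3938 = -9345/22 - 7353/3938 = -840054/1969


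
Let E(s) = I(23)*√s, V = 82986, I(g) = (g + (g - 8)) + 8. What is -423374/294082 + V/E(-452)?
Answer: -211687/147041 - 41493*I*√113/5198 ≈ -1.4396 - 84.855*I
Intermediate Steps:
I(g) = 2*g (I(g) = (g + (-8 + g)) + 8 = (-8 + 2*g) + 8 = 2*g)
E(s) = 46*√s (E(s) = (2*23)*√s = 46*√s)
-423374/294082 + V/E(-452) = -423374/294082 + 82986/((46*√(-452))) = -423374*1/294082 + 82986/((46*(2*I*√113))) = -211687/147041 + 82986/((92*I*√113)) = -211687/147041 + 82986*(-I*√113/10396) = -211687/147041 - 41493*I*√113/5198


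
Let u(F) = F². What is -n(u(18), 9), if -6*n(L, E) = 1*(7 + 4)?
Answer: 11/6 ≈ 1.8333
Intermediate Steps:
n(L, E) = -11/6 (n(L, E) = -(7 + 4)/6 = -11/6)
-n(u(18), 9) = -1*(-11/6) = 11/6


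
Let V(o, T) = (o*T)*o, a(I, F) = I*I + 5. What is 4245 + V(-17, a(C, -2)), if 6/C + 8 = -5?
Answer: 972014/169 ≈ 5751.6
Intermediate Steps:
C = -6/13 (C = 6/(-8 - 5) = 6/(-13) = 6*(-1/13) = -6/13 ≈ -0.46154)
a(I, F) = 5 + I**2 (a(I, F) = I**2 + 5 = 5 + I**2)
V(o, T) = T*o**2 (V(o, T) = (T*o)*o = T*o**2)
4245 + V(-17, a(C, -2)) = 4245 + (5 + (-6/13)**2)*(-17)**2 = 4245 + (5 + 36/169)*289 = 4245 + (881/169)*289 = 4245 + 254609/169 = 972014/169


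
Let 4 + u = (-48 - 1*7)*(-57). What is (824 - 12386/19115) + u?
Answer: 75587439/19115 ≈ 3954.4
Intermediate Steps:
u = 3131 (u = -4 + (-48 - 1*7)*(-57) = -4 + (-48 - 7)*(-57) = -4 - 55*(-57) = -4 + 3135 = 3131)
(824 - 12386/19115) + u = (824 - 12386/19115) + 3131 = 15738374/19115 + 3131 = 75587439/19115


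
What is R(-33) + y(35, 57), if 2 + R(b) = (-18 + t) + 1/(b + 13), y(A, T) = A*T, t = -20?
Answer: 39099/20 ≈ 1954.9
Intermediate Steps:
R(b) = -40 + 1/(13 + b) (R(b) = -2 + ((-18 - 20) + 1/(b + 13)) = -2 + (-38 + 1/(13 + b)) = -40 + 1/(13 + b))
R(-33) + y(35, 57) = (-519 - 40*(-33))/(13 - 33) + 35*57 = (-519 + 1320)/(-20) + 1995 = -1/20*801 + 1995 = -801/20 + 1995 = 39099/20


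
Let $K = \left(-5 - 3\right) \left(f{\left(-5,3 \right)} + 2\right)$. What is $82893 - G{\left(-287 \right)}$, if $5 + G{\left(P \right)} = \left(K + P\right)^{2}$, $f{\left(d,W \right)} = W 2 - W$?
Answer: $-24031$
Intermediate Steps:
$f{\left(d,W \right)} = W$ ($f{\left(d,W \right)} = 2 W - W = W$)
$K = -40$ ($K = \left(-5 - 3\right) \left(3 + 2\right) = \left(-8\right) 5 = -40$)
$G{\left(P \right)} = -5 + \left(-40 + P\right)^{2}$
$82893 - G{\left(-287 \right)} = 82893 - \left(-5 + \left(-40 - 287\right)^{2}\right) = 82893 - \left(-5 + \left(-327\right)^{2}\right) = 82893 - \left(-5 + 106929\right) = 82893 - 106924 = -24031$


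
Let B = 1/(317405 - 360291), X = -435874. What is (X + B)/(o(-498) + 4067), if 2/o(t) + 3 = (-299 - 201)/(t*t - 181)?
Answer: -13906932439896685/129739854115422 ≈ -107.19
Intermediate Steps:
o(t) = 2/(-3 - 500/(-181 + t**2)) (o(t) = 2/(-3 + (-299 - 201)/(t*t - 181)) = 2/(-3 - 500/(t**2 - 181)) = 2/(-3 - 500/(-181 + t**2)))
B = -1/42886 (B = 1/(-42886) = -1/42886 ≈ -2.3318e-5)
(X + B)/(o(-498) + 4067) = (-435874 - 1/42886)/(2*(181 - 1*(-498)**2)/(-43 + 3*(-498)**2) + 4067) = -18692892365/(42886*(2*(181 - 1*248004)/(-43 + 3*248004) + 4067)) = -18692892365/(42886*(2*(181 - 248004)/(-43 + 744012) + 4067)) = -18692892365/(42886*(2*(-247823)/743969 + 4067)) = -18692892365/(42886*(2*(1/743969)*(-247823) + 4067)) = -18692892365/(42886*(-495646/743969 + 4067)) = -18692892365/(42886*3025226277/743969) = -18692892365/42886*743969/3025226277 = -13906932439896685/129739854115422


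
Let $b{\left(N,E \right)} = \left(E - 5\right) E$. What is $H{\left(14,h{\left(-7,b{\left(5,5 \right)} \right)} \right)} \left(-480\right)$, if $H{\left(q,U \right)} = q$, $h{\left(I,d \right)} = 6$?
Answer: $-6720$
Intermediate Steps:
$b{\left(N,E \right)} = E \left(-5 + E\right)$ ($b{\left(N,E \right)} = \left(-5 + E\right) E = E \left(-5 + E\right)$)
$H{\left(14,h{\left(-7,b{\left(5,5 \right)} \right)} \right)} \left(-480\right) = 14 \left(-480\right) = -6720$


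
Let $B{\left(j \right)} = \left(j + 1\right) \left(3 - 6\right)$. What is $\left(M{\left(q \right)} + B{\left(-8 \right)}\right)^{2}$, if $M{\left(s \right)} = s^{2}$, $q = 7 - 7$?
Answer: $441$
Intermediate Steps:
$B{\left(j \right)} = -3 - 3 j$ ($B{\left(j \right)} = \left(1 + j\right) \left(-3\right) = -3 - 3 j$)
$q = 0$ ($q = 7 - 7 = 0$)
$\left(M{\left(q \right)} + B{\left(-8 \right)}\right)^{2} = \left(0^{2} - -21\right)^{2} = \left(0 + \left(-3 + 24\right)\right)^{2} = \left(0 + 21\right)^{2} = 21^{2} = 441$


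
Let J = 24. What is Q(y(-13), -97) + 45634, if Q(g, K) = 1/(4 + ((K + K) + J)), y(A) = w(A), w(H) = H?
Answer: 7575243/166 ≈ 45634.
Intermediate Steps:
y(A) = A
Q(g, K) = 1/(28 + 2*K) (Q(g, K) = 1/(4 + ((K + K) + 24)) = 1/(4 + (2*K + 24)) = 1/(4 + (24 + 2*K)) = 1/(28 + 2*K))
Q(y(-13), -97) + 45634 = 1/(2*(14 - 97)) + 45634 = (1/2)/(-83) + 45634 = (1/2)*(-1/83) + 45634 = -1/166 + 45634 = 7575243/166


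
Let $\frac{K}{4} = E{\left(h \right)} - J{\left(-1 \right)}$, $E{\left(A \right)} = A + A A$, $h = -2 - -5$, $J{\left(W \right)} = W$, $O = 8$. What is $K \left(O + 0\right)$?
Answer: $416$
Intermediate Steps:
$h = 3$ ($h = -2 + 5 = 3$)
$E{\left(A \right)} = A + A^{2}$
$K = 52$ ($K = 4 \left(3 \left(1 + 3\right) - -1\right) = 4 \left(3 \cdot 4 + 1\right) = 4 \left(12 + 1\right) = 4 \cdot 13 = 52$)
$K \left(O + 0\right) = 52 \left(8 + 0\right) = 52 \cdot 8 = 416$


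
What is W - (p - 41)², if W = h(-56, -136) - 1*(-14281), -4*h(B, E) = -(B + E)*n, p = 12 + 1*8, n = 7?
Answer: 13504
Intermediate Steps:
p = 20 (p = 12 + 8 = 20)
h(B, E) = 7*B/4 + 7*E/4 (h(B, E) = -(-1)*(B + E)*7/4 = -(-1)*(7*B + 7*E)/4 = -(-7*B - 7*E)/4 = 7*B/4 + 7*E/4)
W = 13945 (W = ((7/4)*(-56) + (7/4)*(-136)) - 1*(-14281) = (-98 - 238) + 14281 = -336 + 14281 = 13945)
W - (p - 41)² = 13945 - (20 - 41)² = 13945 - 1*(-21)² = 13945 - 1*441 = 13945 - 441 = 13504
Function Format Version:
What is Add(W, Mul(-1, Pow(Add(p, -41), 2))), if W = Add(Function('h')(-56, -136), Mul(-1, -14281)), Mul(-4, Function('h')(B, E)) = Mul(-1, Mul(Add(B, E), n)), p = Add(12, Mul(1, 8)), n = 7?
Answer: 13504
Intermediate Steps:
p = 20 (p = Add(12, 8) = 20)
Function('h')(B, E) = Add(Mul(Rational(7, 4), B), Mul(Rational(7, 4), E)) (Function('h')(B, E) = Mul(Rational(-1, 4), Mul(-1, Mul(Add(B, E), 7))) = Mul(Rational(-1, 4), Mul(-1, Add(Mul(7, B), Mul(7, E)))) = Mul(Rational(-1, 4), Add(Mul(-7, B), Mul(-7, E))) = Add(Mul(Rational(7, 4), B), Mul(Rational(7, 4), E)))
W = 13945 (W = Add(Add(Mul(Rational(7, 4), -56), Mul(Rational(7, 4), -136)), Mul(-1, -14281)) = Add(Add(-98, -238), 14281) = Add(-336, 14281) = 13945)
Add(W, Mul(-1, Pow(Add(p, -41), 2))) = Add(13945, Mul(-1, Pow(Add(20, -41), 2))) = Add(13945, Mul(-1, Pow(-21, 2))) = Add(13945, Mul(-1, 441)) = Add(13945, -441) = 13504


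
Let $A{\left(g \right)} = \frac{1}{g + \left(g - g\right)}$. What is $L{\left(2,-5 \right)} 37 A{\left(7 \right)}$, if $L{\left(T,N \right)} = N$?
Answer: $- \frac{185}{7} \approx -26.429$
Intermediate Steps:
$A{\left(g \right)} = \frac{1}{g}$ ($A{\left(g \right)} = \frac{1}{g + 0} = \frac{1}{g}$)
$L{\left(2,-5 \right)} 37 A{\left(7 \right)} = \frac{\left(-5\right) 37}{7} = \left(-185\right) \frac{1}{7} = - \frac{185}{7}$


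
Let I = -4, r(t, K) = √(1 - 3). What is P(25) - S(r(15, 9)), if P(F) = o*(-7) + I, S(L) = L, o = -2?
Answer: 10 - I*√2 ≈ 10.0 - 1.4142*I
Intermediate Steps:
r(t, K) = I*√2 (r(t, K) = √(-2) = I*√2)
P(F) = 10 (P(F) = -2*(-7) - 4 = 14 - 4 = 10)
P(25) - S(r(15, 9)) = 10 - I*√2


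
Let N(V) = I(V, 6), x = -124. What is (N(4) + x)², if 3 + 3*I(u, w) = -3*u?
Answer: 16641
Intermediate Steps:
I(u, w) = -1 - u (I(u, w) = -1 + (-3*u)/3 = -1 - u)
N(V) = -1 - V
(N(4) + x)² = ((-1 - 1*4) - 124)² = ((-1 - 4) - 124)² = (-5 - 124)² = (-129)² = 16641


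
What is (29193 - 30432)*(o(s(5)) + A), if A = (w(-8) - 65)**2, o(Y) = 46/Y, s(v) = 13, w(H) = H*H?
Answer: -73101/13 ≈ -5623.2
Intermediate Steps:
w(H) = H**2
A = 1 (A = ((-8)**2 - 65)**2 = (64 - 65)**2 = (-1)**2 = 1)
(29193 - 30432)*(o(s(5)) + A) = (29193 - 30432)*(46/13 + 1) = -1239*(46*(1/13) + 1) = -1239*(46/13 + 1) = -1239*59/13 = -73101/13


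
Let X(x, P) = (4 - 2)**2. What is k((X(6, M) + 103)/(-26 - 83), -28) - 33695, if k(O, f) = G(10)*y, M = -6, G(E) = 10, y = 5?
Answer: -33645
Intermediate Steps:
X(x, P) = 4 (X(x, P) = 2**2 = 4)
k(O, f) = 50 (k(O, f) = 10*5 = 50)
k((X(6, M) + 103)/(-26 - 83), -28) - 33695 = 50 - 33695 = -33645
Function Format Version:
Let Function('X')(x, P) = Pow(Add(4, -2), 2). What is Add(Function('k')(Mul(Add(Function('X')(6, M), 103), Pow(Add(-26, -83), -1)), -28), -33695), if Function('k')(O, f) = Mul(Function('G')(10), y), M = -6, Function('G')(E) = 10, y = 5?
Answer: -33645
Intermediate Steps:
Function('X')(x, P) = 4 (Function('X')(x, P) = Pow(2, 2) = 4)
Function('k')(O, f) = 50 (Function('k')(O, f) = Mul(10, 5) = 50)
Add(Function('k')(Mul(Add(Function('X')(6, M), 103), Pow(Add(-26, -83), -1)), -28), -33695) = Add(50, -33695) = -33645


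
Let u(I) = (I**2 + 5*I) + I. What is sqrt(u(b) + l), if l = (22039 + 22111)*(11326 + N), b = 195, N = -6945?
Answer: sqrt(193460345) ≈ 13909.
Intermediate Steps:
u(I) = I**2 + 6*I
l = 193421150 (l = (22039 + 22111)*(11326 - 6945) = 44150*4381 = 193421150)
sqrt(u(b) + l) = sqrt(195*(6 + 195) + 193421150) = sqrt(195*201 + 193421150) = sqrt(39195 + 193421150) = sqrt(193460345)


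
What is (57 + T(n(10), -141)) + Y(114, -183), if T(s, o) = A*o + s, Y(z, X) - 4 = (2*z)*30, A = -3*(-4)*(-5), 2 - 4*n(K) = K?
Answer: 15359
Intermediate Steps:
n(K) = ½ - K/4
A = -60 (A = 12*(-5) = -60)
Y(z, X) = 4 + 60*z (Y(z, X) = 4 + (2*z)*30 = 4 + 60*z)
T(s, o) = s - 60*o (T(s, o) = -60*o + s = s - 60*o)
(57 + T(n(10), -141)) + Y(114, -183) = (57 + ((½ - ¼*10) - 60*(-141))) + (4 + 60*114) = (57 + ((½ - 5/2) + 8460)) + (4 + 6840) = (57 + (-2 + 8460)) + 6844 = (57 + 8458) + 6844 = 8515 + 6844 = 15359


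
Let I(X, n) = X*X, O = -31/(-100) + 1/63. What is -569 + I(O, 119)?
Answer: -22579395191/39690000 ≈ -568.89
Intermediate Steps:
O = 2053/6300 (O = -31*(-1/100) + 1*(1/63) = 31/100 + 1/63 = 2053/6300 ≈ 0.32587)
I(X, n) = X²
-569 + I(O, 119) = -569 + (2053/6300)² = -569 + 4214809/39690000 = -22579395191/39690000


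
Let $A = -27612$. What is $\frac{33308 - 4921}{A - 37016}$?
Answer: $- \frac{28387}{64628} \approx -0.43924$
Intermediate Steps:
$\frac{33308 - 4921}{A - 37016} = \frac{33308 - 4921}{-27612 - 37016} = \frac{28387}{-64628} = 28387 \left(- \frac{1}{64628}\right) = - \frac{28387}{64628}$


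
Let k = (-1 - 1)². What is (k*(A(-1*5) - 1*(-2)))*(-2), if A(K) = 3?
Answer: -40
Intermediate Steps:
k = 4 (k = (-2)² = 4)
(k*(A(-1*5) - 1*(-2)))*(-2) = (4*(3 - 1*(-2)))*(-2) = (4*(3 + 2))*(-2) = (4*5)*(-2) = 20*(-2) = -40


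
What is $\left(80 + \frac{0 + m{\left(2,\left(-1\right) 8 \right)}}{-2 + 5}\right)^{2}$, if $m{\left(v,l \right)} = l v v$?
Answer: $\frac{43264}{9} \approx 4807.1$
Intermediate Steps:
$m{\left(v,l \right)} = l v^{2}$
$\left(80 + \frac{0 + m{\left(2,\left(-1\right) 8 \right)}}{-2 + 5}\right)^{2} = \left(80 + \frac{0 + \left(-1\right) 8 \cdot 2^{2}}{-2 + 5}\right)^{2} = \left(80 + \frac{0 - 32}{3}\right)^{2} = \left(80 + \left(0 - 32\right) \frac{1}{3}\right)^{2} = \left(80 - \frac{32}{3}\right)^{2} = \left(\frac{208}{3}\right)^{2} = \frac{43264}{9}$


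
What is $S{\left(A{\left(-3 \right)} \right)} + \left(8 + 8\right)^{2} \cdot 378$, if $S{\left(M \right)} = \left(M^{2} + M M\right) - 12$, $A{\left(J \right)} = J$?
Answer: $96774$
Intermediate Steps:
$S{\left(M \right)} = -12 + 2 M^{2}$ ($S{\left(M \right)} = \left(M^{2} + M^{2}\right) - 12 = 2 M^{2} - 12 = -12 + 2 M^{2}$)
$S{\left(A{\left(-3 \right)} \right)} + \left(8 + 8\right)^{2} \cdot 378 = \left(-12 + 2 \left(-3\right)^{2}\right) + \left(8 + 8\right)^{2} \cdot 378 = \left(-12 + 2 \cdot 9\right) + 16^{2} \cdot 378 = \left(-12 + 18\right) + 256 \cdot 378 = 6 + 96768 = 96774$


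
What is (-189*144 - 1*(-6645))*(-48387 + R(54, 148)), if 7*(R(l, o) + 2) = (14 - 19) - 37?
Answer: 995533545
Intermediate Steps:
R(l, o) = -8 (R(l, o) = -2 + ((14 - 19) - 37)/7 = -2 + (-5 - 37)/7 = -2 + (⅐)*(-42) = -2 - 6 = -8)
(-189*144 - 1*(-6645))*(-48387 + R(54, 148)) = (-189*144 - 1*(-6645))*(-48387 - 8) = (-27216 + 6645)*(-48395) = -20571*(-48395) = 995533545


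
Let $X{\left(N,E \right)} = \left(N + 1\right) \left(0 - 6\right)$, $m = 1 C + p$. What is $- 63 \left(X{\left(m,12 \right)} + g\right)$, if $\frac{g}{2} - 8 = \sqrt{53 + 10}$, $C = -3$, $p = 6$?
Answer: $504 - 378 \sqrt{7} \approx -496.09$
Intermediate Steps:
$m = 3$ ($m = 1 \left(-3\right) + 6 = -3 + 6 = 3$)
$X{\left(N,E \right)} = -6 - 6 N$ ($X{\left(N,E \right)} = \left(1 + N\right) \left(-6\right) = -6 - 6 N$)
$g = 16 + 6 \sqrt{7}$ ($g = 16 + 2 \sqrt{53 + 10} = 16 + 2 \sqrt{63} = 16 + 2 \cdot 3 \sqrt{7} = 16 + 6 \sqrt{7} \approx 31.875$)
$- 63 \left(X{\left(m,12 \right)} + g\right) = - 63 \left(\left(-6 - 18\right) + \left(16 + 6 \sqrt{7}\right)\right) = - 63 \left(-24 + \left(16 + 6 \sqrt{7}\right)\right) = - 63 \left(-8 + 6 \sqrt{7}\right) = 504 - 378 \sqrt{7}$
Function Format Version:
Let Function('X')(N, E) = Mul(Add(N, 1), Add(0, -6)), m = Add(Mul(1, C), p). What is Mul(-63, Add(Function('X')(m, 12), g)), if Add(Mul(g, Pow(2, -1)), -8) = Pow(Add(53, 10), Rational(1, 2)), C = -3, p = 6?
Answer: Add(504, Mul(-378, Pow(7, Rational(1, 2)))) ≈ -496.09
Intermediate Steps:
m = 3 (m = Add(Mul(1, -3), 6) = Add(-3, 6) = 3)
Function('X')(N, E) = Add(-6, Mul(-6, N)) (Function('X')(N, E) = Mul(Add(1, N), -6) = Add(-6, Mul(-6, N)))
g = Add(16, Mul(6, Pow(7, Rational(1, 2)))) (g = Add(16, Mul(2, Pow(Add(53, 10), Rational(1, 2)))) = Add(16, Mul(2, Pow(63, Rational(1, 2)))) = Add(16, Mul(2, Mul(3, Pow(7, Rational(1, 2))))) = Add(16, Mul(6, Pow(7, Rational(1, 2)))) ≈ 31.875)
Mul(-63, Add(Function('X')(m, 12), g)) = Mul(-63, Add(Add(-6, Mul(-6, 3)), Add(16, Mul(6, Pow(7, Rational(1, 2)))))) = Mul(-63, Add(Add(-6, -18), Add(16, Mul(6, Pow(7, Rational(1, 2)))))) = Mul(-63, Add(-24, Add(16, Mul(6, Pow(7, Rational(1, 2)))))) = Mul(-63, Add(-8, Mul(6, Pow(7, Rational(1, 2))))) = Add(504, Mul(-378, Pow(7, Rational(1, 2))))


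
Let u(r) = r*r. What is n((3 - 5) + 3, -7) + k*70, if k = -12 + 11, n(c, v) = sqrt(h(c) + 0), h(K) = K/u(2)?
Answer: -139/2 ≈ -69.500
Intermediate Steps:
u(r) = r**2
h(K) = K/4 (h(K) = K/(2**2) = K/4)
n(c, v) = sqrt(c)/2 (n(c, v) = sqrt(c/4 + 0) = sqrt(c/4) = sqrt(c)/2)
k = -1
n((3 - 5) + 3, -7) + k*70 = sqrt((3 - 5) + 3)/2 - 1*70 = sqrt(-2 + 3)/2 - 70 = sqrt(1)/2 - 70 = (1/2)*1 - 70 = 1/2 - 70 = -139/2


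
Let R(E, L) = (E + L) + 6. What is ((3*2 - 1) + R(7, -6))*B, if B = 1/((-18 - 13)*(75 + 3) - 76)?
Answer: -6/1247 ≈ -0.0048115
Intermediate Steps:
R(E, L) = 6 + E + L
B = -1/2494 (B = 1/(-31*78 - 76) = 1/(-2418 - 76) = 1/(-2494) = -1/2494 ≈ -0.00040096)
((3*2 - 1) + R(7, -6))*B = ((3*2 - 1) + (6 + 7 - 6))*(-1/2494) = ((6 - 1) + 7)*(-1/2494) = (5 + 7)*(-1/2494) = 12*(-1/2494) = -6/1247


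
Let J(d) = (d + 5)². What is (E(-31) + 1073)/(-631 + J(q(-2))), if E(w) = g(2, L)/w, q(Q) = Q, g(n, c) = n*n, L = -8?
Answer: -33259/19282 ≈ -1.7249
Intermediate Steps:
g(n, c) = n²
E(w) = 4/w (E(w) = 2²/w = 4/w)
J(d) = (5 + d)²
(E(-31) + 1073)/(-631 + J(q(-2))) = (4/(-31) + 1073)/(-631 + (5 - 2)²) = (4*(-1/31) + 1073)/(-631 + 3²) = (-4/31 + 1073)/(-631 + 9) = (33259/31)/(-622) = (33259/31)*(-1/622) = -33259/19282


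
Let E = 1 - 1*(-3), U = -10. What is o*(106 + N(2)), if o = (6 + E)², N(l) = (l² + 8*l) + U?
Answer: 11600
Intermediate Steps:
E = 4 (E = 1 + 3 = 4)
N(l) = -10 + l² + 8*l (N(l) = (l² + 8*l) - 10 = -10 + l² + 8*l)
o = 100 (o = (6 + 4)² = 10² = 100)
o*(106 + N(2)) = 100*(106 + (-10 + 2² + 8*2)) = 100*(106 + (-10 + 4 + 16)) = 100*(106 + 10) = 100*116 = 11600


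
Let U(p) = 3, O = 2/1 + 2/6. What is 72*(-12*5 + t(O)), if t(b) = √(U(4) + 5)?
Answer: -4320 + 144*√2 ≈ -4116.4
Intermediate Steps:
O = 7/3 (O = 2*1 + 2*(⅙) = 2 + ⅓ = 7/3 ≈ 2.3333)
t(b) = 2*√2 (t(b) = √(3 + 5) = √8 = 2*√2)
72*(-12*5 + t(O)) = 72*(-12*5 + 2*√2) = 72*(-60 + 2*√2) = -4320 + 144*√2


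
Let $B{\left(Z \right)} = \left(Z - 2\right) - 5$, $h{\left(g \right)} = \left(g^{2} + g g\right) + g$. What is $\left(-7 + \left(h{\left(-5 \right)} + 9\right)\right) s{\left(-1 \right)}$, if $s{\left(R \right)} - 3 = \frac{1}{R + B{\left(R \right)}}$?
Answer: $\frac{1222}{9} \approx 135.78$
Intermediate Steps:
$h{\left(g \right)} = g + 2 g^{2}$ ($h{\left(g \right)} = \left(g^{2} + g^{2}\right) + g = 2 g^{2} + g = g + 2 g^{2}$)
$B{\left(Z \right)} = -7 + Z$ ($B{\left(Z \right)} = \left(-2 + Z\right) - 5 = -7 + Z$)
$s{\left(R \right)} = 3 + \frac{1}{-7 + 2 R}$ ($s{\left(R \right)} = 3 + \frac{1}{R + \left(-7 + R\right)} = 3 + \frac{1}{-7 + 2 R}$)
$\left(-7 + \left(h{\left(-5 \right)} + 9\right)\right) s{\left(-1 \right)} = \left(-7 - \left(-9 + 5 \left(1 + 2 \left(-5\right)\right)\right)\right) \frac{2 \left(-10 + 3 \left(-1\right)\right)}{-7 + 2 \left(-1\right)} = \left(-7 - \left(-9 + 5 \left(1 - 10\right)\right)\right) \frac{2 \left(-10 - 3\right)}{-7 - 2} = \left(-7 + \left(\left(-5\right) \left(-9\right) + 9\right)\right) 2 \frac{1}{-9} \left(-13\right) = \left(-7 + \left(45 + 9\right)\right) 2 \left(- \frac{1}{9}\right) \left(-13\right) = \left(-7 + 54\right) \frac{26}{9} = 47 \cdot \frac{26}{9} = \frac{1222}{9}$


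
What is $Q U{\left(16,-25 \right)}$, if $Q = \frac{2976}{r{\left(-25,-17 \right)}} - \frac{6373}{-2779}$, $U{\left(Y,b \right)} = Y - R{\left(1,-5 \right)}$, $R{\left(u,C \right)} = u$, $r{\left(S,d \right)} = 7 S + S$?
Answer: $- \frac{2623389}{13895} \approx -188.8$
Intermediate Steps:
$r{\left(S,d \right)} = 8 S$
$U{\left(Y,b \right)} = -1 + Y$ ($U{\left(Y,b \right)} = Y - 1 = -1 + Y$)
$Q = - \frac{874463}{69475}$ ($Q = \frac{2976}{8 \left(-25\right)} - \frac{6373}{-2779} = \frac{2976}{-200} - - \frac{6373}{2779} = 2976 \left(- \frac{1}{200}\right) + \frac{6373}{2779} = - \frac{372}{25} + \frac{6373}{2779} = - \frac{874463}{69475} \approx -12.587$)
$Q U{\left(16,-25 \right)} = - \frac{874463 \left(-1 + 16\right)}{69475} = \left(- \frac{874463}{69475}\right) 15 = - \frac{2623389}{13895}$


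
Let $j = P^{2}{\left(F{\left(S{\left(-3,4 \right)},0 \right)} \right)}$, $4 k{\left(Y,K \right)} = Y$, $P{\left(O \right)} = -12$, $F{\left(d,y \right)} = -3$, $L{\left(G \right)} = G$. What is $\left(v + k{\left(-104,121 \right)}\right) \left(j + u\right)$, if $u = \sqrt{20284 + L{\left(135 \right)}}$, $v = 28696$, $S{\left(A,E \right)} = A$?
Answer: $4128480 + 28670 \sqrt{20419} \approx 8.2253 \cdot 10^{6}$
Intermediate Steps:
$k{\left(Y,K \right)} = \frac{Y}{4}$
$j = 144$ ($j = \left(-12\right)^{2} = 144$)
$u = \sqrt{20419}$ ($u = \sqrt{20284 + 135} = \sqrt{20419} \approx 142.9$)
$\left(v + k{\left(-104,121 \right)}\right) \left(j + u\right) = \left(28696 + \frac{1}{4} \left(-104\right)\right) \left(144 + \sqrt{20419}\right) = \left(28696 - 26\right) \left(144 + \sqrt{20419}\right) = 28670 \left(144 + \sqrt{20419}\right) = 4128480 + 28670 \sqrt{20419}$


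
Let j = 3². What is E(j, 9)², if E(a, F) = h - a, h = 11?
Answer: 4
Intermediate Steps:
j = 9
E(a, F) = 11 - a
E(j, 9)² = (11 - 1*9)² = (11 - 9)² = 2² = 4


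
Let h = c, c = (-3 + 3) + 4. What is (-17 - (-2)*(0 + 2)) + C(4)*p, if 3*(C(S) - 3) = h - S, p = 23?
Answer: 56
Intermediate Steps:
c = 4 (c = 0 + 4 = 4)
h = 4
C(S) = 13/3 - S/3 (C(S) = 3 + (4 - S)/3 = 3 + (4/3 - S/3) = 13/3 - S/3)
(-17 - (-2)*(0 + 2)) + C(4)*p = (-17 - (-2)*(0 + 2)) + (13/3 - ⅓*4)*23 = (-17 - (-2)*2) + (13/3 - 4/3)*23 = (-17 - 1*(-4)) + 3*23 = (-17 + 4) + 69 = -13 + 69 = 56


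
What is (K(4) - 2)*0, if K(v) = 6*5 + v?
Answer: 0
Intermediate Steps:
K(v) = 30 + v
(K(4) - 2)*0 = ((30 + 4) - 2)*0 = (34 - 2)*0 = 32*0 = 0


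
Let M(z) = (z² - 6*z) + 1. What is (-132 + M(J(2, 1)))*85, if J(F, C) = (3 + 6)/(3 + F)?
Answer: -58888/5 ≈ -11778.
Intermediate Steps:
J(F, C) = 9/(3 + F)
M(z) = 1 + z² - 6*z
(-132 + M(J(2, 1)))*85 = (-132 + (1 + (9/(3 + 2))² - 54/(3 + 2)))*85 = (-132 + (1 + (9/5)² - 54/5))*85 = (-132 + (1 + (9*(⅕))² - 54/5))*85 = (-132 + (1 + (9/5)² - 6*9/5))*85 = (-132 + (1 + 81/25 - 54/5))*85 = (-132 - 164/25)*85 = -3464/25*85 = -58888/5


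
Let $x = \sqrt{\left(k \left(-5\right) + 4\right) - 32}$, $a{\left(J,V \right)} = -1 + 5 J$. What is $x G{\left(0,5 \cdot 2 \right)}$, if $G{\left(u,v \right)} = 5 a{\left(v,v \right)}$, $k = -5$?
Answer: $245 i \sqrt{3} \approx 424.35 i$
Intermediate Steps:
$G{\left(u,v \right)} = -5 + 25 v$ ($G{\left(u,v \right)} = 5 \left(-1 + 5 v\right) = -5 + 25 v$)
$x = i \sqrt{3}$ ($x = \sqrt{\left(\left(-5\right) \left(-5\right) + 4\right) - 32} = \sqrt{\left(25 + 4\right) - 32} = \sqrt{29 - 32} = \sqrt{-3} = i \sqrt{3} \approx 1.732 i$)
$x G{\left(0,5 \cdot 2 \right)} = i \sqrt{3} \left(-5 + 25 \cdot 5 \cdot 2\right) = i \sqrt{3} \left(-5 + 25 \cdot 10\right) = i \sqrt{3} \left(-5 + 250\right) = i \sqrt{3} \cdot 245 = 245 i \sqrt{3}$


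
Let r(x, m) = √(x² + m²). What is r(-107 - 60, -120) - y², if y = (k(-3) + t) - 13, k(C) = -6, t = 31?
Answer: -144 + √42289 ≈ 61.643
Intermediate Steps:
r(x, m) = √(m² + x²)
y = 12 (y = (-6 + 31) - 13 = 25 - 13 = 12)
r(-107 - 60, -120) - y² = √((-120)² + (-107 - 60)²) - 1*12² = √(14400 + (-167)²) - 1*144 = √(14400 + 27889) - 144 = √42289 - 144 = -144 + √42289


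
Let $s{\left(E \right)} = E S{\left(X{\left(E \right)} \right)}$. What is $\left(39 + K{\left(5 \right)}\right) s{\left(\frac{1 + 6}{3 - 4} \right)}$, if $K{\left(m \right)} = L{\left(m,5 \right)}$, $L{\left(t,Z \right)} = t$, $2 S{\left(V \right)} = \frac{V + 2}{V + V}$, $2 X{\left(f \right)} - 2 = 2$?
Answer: $-154$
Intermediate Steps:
$X{\left(f \right)} = 2$ ($X{\left(f \right)} = 1 + \frac{1}{2} \cdot 2 = 1 + 1 = 2$)
$S{\left(V \right)} = \frac{2 + V}{4 V}$ ($S{\left(V \right)} = \frac{\left(V + 2\right) \frac{1}{V + V}}{2} = \frac{\left(2 + V\right) \frac{1}{2 V}}{2} = \frac{\frac{1}{2} \frac{1}{V} \left(2 + V\right)}{2} = \frac{2 + V}{4 V}$)
$K{\left(m \right)} = m$
$s{\left(E \right)} = \frac{E}{2}$ ($s{\left(E \right)} = E \frac{2 + 2}{4 \cdot 2} = E \frac{1}{4} \cdot \frac{1}{2} \cdot 4 = E \frac{1}{2} = \frac{E}{2}$)
$\left(39 + K{\left(5 \right)}\right) s{\left(\frac{1 + 6}{3 - 4} \right)} = \left(39 + 5\right) \frac{\left(1 + 6\right) \frac{1}{3 - 4}}{2} = 44 \frac{7 \frac{1}{-1}}{2} = 44 \frac{7 \left(-1\right)}{2} = 44 \cdot \frac{1}{2} \left(-7\right) = 44 \left(- \frac{7}{2}\right) = -154$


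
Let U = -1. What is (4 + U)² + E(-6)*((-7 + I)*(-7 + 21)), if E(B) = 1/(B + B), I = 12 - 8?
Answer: 25/2 ≈ 12.500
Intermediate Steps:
I = 4
E(B) = 1/(2*B)
(4 + U)² + E(-6)*((-7 + I)*(-7 + 21)) = (4 - 1)² + ((½)/(-6))*((-7 + 4)*(-7 + 21)) = 3² + ((½)*(-⅙))*(-3*14) = 9 - 1/12*(-42) = 9 + 7/2 = 25/2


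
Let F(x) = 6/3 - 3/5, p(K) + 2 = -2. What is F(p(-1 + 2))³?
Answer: 343/125 ≈ 2.7440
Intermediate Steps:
p(K) = -4 (p(K) = -2 - 2 = -4)
F(x) = 7/5 (F(x) = 6*(⅓) - 3*⅕ = 2 - ⅗ = 7/5)
F(p(-1 + 2))³ = (7/5)³ = 343/125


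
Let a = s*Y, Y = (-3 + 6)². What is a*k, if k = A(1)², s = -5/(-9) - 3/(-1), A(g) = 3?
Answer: 288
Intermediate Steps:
Y = 9 (Y = 3² = 9)
s = 32/9 (s = -5*(-⅑) - 3*(-1) = 5/9 + 3 = 32/9 ≈ 3.5556)
k = 9 (k = 3² = 9)
a = 32 (a = (32/9)*9 = 32)
a*k = 32*9 = 288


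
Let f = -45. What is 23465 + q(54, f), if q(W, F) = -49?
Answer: 23416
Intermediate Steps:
23465 + q(54, f) = 23465 - 49 = 23416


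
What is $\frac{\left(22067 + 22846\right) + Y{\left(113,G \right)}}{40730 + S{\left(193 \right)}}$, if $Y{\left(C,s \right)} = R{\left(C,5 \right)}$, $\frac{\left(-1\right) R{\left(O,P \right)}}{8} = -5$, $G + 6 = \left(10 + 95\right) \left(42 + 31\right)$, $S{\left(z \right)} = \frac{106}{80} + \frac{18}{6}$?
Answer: $\frac{1798120}{1629373} \approx 1.1036$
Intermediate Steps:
$S{\left(z \right)} = \frac{173}{40}$ ($S{\left(z \right)} = 106 \cdot \frac{1}{80} + 18 \cdot \frac{1}{6} = \frac{53}{40} + 3 = \frac{173}{40}$)
$G = 7659$ ($G = -6 + \left(10 + 95\right) \left(42 + 31\right) = -6 + 105 \cdot 73 = -6 + 7665 = 7659$)
$R{\left(O,P \right)} = 40$ ($R{\left(O,P \right)} = \left(-8\right) \left(-5\right) = 40$)
$Y{\left(C,s \right)} = 40$
$\frac{\left(22067 + 22846\right) + Y{\left(113,G \right)}}{40730 + S{\left(193 \right)}} = \frac{\left(22067 + 22846\right) + 40}{40730 + \frac{173}{40}} = \frac{44913 + 40}{\frac{1629373}{40}} = 44953 \cdot \frac{40}{1629373} = \frac{1798120}{1629373}$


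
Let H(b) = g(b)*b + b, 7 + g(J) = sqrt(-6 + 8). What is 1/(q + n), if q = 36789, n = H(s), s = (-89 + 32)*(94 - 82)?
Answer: 13631/557100579 + 76*sqrt(2)/185700193 ≈ 2.5047e-5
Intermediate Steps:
g(J) = -7 + sqrt(2) (g(J) = -7 + sqrt(-6 + 8) = -7 + sqrt(2))
s = -684 (s = -57*12 = -684)
H(b) = b + b*(-7 + sqrt(2)) (H(b) = (-7 + sqrt(2))*b + b = b*(-7 + sqrt(2)) + b = b + b*(-7 + sqrt(2)))
n = 4104 - 684*sqrt(2) (n = -684*(-6 + sqrt(2)) = 4104 - 684*sqrt(2) ≈ 3136.7)
1/(q + n) = 1/(36789 + (4104 - 684*sqrt(2))) = 1/(40893 - 684*sqrt(2))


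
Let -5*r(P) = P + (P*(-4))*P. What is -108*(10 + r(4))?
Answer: -2376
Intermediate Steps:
r(P) = -P/5 + 4*P²/5 (r(P) = -(P + (P*(-4))*P)/5 = -(P + (-4*P)*P)/5 = -(P - 4*P²)/5 = -P/5 + 4*P²/5)
-108*(10 + r(4)) = -108*(10 + (⅕)*4*(-1 + 4*4)) = -108*(10 + (⅕)*4*(-1 + 16)) = -108*(10 + (⅕)*4*15) = -108*(10 + 12) = -108*22 = -2376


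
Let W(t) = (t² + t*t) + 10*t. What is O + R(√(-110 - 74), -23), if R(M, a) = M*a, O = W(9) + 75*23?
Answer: 1977 - 46*I*√46 ≈ 1977.0 - 311.99*I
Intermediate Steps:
W(t) = 2*t² + 10*t (W(t) = (t² + t²) + 10*t = 2*t² + 10*t)
O = 1977 (O = 2*9*(5 + 9) + 75*23 = 2*9*14 + 1725 = 252 + 1725 = 1977)
O + R(√(-110 - 74), -23) = 1977 + √(-110 - 74)*(-23) = 1977 + √(-184)*(-23) = 1977 + (2*I*√46)*(-23) = 1977 - 46*I*√46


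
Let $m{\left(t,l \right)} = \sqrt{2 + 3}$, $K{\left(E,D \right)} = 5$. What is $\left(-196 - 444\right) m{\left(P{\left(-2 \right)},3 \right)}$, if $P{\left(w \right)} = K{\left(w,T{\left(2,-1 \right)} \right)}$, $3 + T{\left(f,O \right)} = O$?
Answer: $- 640 \sqrt{5} \approx -1431.1$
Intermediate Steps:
$T{\left(f,O \right)} = -3 + O$
$P{\left(w \right)} = 5$
$m{\left(t,l \right)} = \sqrt{5}$
$\left(-196 - 444\right) m{\left(P{\left(-2 \right)},3 \right)} = \left(-196 - 444\right) \sqrt{5} = - 640 \sqrt{5}$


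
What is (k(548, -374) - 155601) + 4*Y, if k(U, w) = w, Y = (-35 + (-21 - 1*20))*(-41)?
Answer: -143511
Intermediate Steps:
Y = 3116 (Y = (-35 + (-21 - 20))*(-41) = (-35 - 41)*(-41) = -76*(-41) = 3116)
(k(548, -374) - 155601) + 4*Y = (-374 - 155601) + 4*3116 = -155975 + 12464 = -143511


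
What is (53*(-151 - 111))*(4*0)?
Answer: 0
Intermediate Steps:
(53*(-151 - 111))*(4*0) = (53*(-262))*0 = -13886*0 = 0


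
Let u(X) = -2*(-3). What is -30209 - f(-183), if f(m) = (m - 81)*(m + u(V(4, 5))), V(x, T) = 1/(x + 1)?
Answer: -76937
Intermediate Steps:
V(x, T) = 1/(1 + x)
u(X) = 6
f(m) = (-81 + m)*(6 + m) (f(m) = (m - 81)*(m + 6) = (-81 + m)*(6 + m))
-30209 - f(-183) = -30209 - (-486 + (-183)² - 75*(-183)) = -30209 - (-486 + 33489 + 13725) = -30209 - 1*46728 = -30209 - 46728 = -76937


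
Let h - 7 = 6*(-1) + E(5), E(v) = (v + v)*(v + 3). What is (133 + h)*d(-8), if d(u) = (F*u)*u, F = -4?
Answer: -54784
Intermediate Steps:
E(v) = 2*v*(3 + v) (E(v) = (2*v)*(3 + v) = 2*v*(3 + v))
h = 81 (h = 7 + (6*(-1) + 2*5*(3 + 5)) = 7 + (-6 + 2*5*8) = 7 + (-6 + 80) = 7 + 74 = 81)
d(u) = -4*u² (d(u) = (-4*u)*u = -4*u²)
(133 + h)*d(-8) = (133 + 81)*(-4*(-8)²) = 214*(-4*64) = 214*(-256) = -54784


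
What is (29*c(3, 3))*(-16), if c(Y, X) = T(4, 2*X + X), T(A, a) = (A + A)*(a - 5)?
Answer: -14848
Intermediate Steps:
T(A, a) = 2*A*(-5 + a) (T(A, a) = (2*A)*(-5 + a) = 2*A*(-5 + a))
c(Y, X) = -40 + 24*X (c(Y, X) = 2*4*(-5 + (2*X + X)) = 2*4*(-5 + 3*X) = -40 + 24*X)
(29*c(3, 3))*(-16) = (29*(-40 + 24*3))*(-16) = (29*(-40 + 72))*(-16) = (29*32)*(-16) = 928*(-16) = -14848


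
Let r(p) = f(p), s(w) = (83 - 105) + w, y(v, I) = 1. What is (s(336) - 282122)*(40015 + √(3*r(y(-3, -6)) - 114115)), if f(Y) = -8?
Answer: -11276547120 - 281808*I*√114139 ≈ -1.1277e+10 - 9.5207e+7*I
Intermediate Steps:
s(w) = -22 + w
r(p) = -8
(s(336) - 282122)*(40015 + √(3*r(y(-3, -6)) - 114115)) = ((-22 + 336) - 282122)*(40015 + √(3*(-8) - 114115)) = (314 - 282122)*(40015 + √(-24 - 114115)) = -281808*(40015 + √(-114139)) = -281808*(40015 + I*√114139) = -11276547120 - 281808*I*√114139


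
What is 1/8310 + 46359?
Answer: 385243291/8310 ≈ 46359.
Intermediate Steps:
1/8310 + 46359 = 385243291/8310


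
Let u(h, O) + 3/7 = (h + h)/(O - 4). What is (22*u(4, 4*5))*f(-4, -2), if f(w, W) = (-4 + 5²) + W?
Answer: 209/7 ≈ 29.857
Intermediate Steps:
u(h, O) = -3/7 + 2*h/(-4 + O) (u(h, O) = -3/7 + (h + h)/(O - 4) = -3/7 + (2*h)/(-4 + O) = -3/7 + 2*h/(-4 + O))
f(w, W) = 21 + W (f(w, W) = (-4 + 25) + W = 21 + W)
(22*u(4, 4*5))*f(-4, -2) = (22*((12 - 12*5 + 14*4)/(7*(-4 + 4*5))))*(21 - 2) = (22*((12 - 3*20 + 56)/(7*(-4 + 20))))*19 = (22*((⅐)*(12 - 60 + 56)/16))*19 = (22*((⅐)*(1/16)*8))*19 = (22*(1/14))*19 = (11/7)*19 = 209/7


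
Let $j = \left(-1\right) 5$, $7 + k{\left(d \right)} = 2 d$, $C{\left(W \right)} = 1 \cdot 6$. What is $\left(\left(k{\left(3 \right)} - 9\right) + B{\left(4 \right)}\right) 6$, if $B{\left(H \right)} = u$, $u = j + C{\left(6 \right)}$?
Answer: $-54$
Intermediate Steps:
$C{\left(W \right)} = 6$
$k{\left(d \right)} = -7 + 2 d$
$j = -5$
$u = 1$ ($u = -5 + 6 = 1$)
$B{\left(H \right)} = 1$
$\left(\left(k{\left(3 \right)} - 9\right) + B{\left(4 \right)}\right) 6 = \left(\left(\left(-7 + 2 \cdot 3\right) - 9\right) + 1\right) 6 = \left(\left(\left(-7 + 6\right) - 9\right) + 1\right) 6 = \left(\left(-1 - 9\right) + 1\right) 6 = \left(-10 + 1\right) 6 = \left(-9\right) 6 = -54$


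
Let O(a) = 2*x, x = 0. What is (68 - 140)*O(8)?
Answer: 0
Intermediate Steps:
O(a) = 0 (O(a) = 2*0 = 0)
(68 - 140)*O(8) = (68 - 140)*0 = -72*0 = 0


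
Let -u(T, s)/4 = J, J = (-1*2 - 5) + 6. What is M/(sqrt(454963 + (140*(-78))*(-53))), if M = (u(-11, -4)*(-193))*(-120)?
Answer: 92640*sqrt(1033723)/1033723 ≈ 91.116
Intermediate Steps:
J = -1 (J = (-2 - 5) + 6 = -7 + 6 = -1)
u(T, s) = 4 (u(T, s) = -4*(-1) = 4)
M = 92640 (M = (4*(-193))*(-120) = -772*(-120) = 92640)
M/(sqrt(454963 + (140*(-78))*(-53))) = 92640/(sqrt(454963 + (140*(-78))*(-53))) = 92640/(sqrt(454963 - 10920*(-53))) = 92640/(sqrt(454963 + 578760)) = 92640/(sqrt(1033723)) = 92640*(sqrt(1033723)/1033723) = 92640*sqrt(1033723)/1033723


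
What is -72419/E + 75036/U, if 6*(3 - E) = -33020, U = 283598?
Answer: -30187065501/2342377681 ≈ -12.887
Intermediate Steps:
E = 16519/3 (E = 3 - 1/6*(-33020) = 3 + 16510/3 = 16519/3 ≈ 5506.3)
-72419/E + 75036/U = -72419/16519/3 + 75036/283598 = -72419*3/16519 + 75036*(1/283598) = -217257/16519 + 37518/141799 = -30187065501/2342377681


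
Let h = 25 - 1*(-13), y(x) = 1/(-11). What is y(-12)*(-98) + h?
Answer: 516/11 ≈ 46.909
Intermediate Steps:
y(x) = -1/11 (y(x) = 1*(-1/11) = -1/11)
h = 38 (h = 25 + 13 = 38)
y(-12)*(-98) + h = -1/11*(-98) + 38 = 98/11 + 38 = 516/11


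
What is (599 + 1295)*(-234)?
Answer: -443196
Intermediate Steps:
(599 + 1295)*(-234) = 1894*(-234) = -443196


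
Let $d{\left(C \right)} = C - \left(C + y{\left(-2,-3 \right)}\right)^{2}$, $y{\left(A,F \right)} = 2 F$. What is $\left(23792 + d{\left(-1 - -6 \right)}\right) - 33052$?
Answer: $-9256$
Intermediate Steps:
$d{\left(C \right)} = C - \left(-6 + C\right)^{2}$ ($d{\left(C \right)} = C - \left(C + 2 \left(-3\right)\right)^{2} = C - \left(C - 6\right)^{2} = C - \left(-6 + C\right)^{2}$)
$\left(23792 + d{\left(-1 - -6 \right)}\right) - 33052 = \left(23792 - \left(-5 + \left(-6 - -5\right)^{2}\right)\right) - 33052 = \left(23792 + \left(\left(-1 + 6\right) - \left(-6 + \left(-1 + 6\right)\right)^{2}\right)\right) - 33052 = \left(23792 + \left(5 - \left(-6 + 5\right)^{2}\right)\right) - 33052 = \left(23792 + \left(5 - \left(-1\right)^{2}\right)\right) - 33052 = \left(23792 + \left(5 - 1\right)\right) - 33052 = \left(23792 + 4\right) - 33052 = 23796 - 33052 = -9256$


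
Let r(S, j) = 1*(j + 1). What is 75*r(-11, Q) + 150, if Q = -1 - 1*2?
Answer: 0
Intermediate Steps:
Q = -3 (Q = -1 - 2 = -3)
r(S, j) = 1 + j (r(S, j) = 1*(1 + j) = 1 + j)
75*r(-11, Q) + 150 = 75*(1 - 3) + 150 = 75*(-2) + 150 = -150 + 150 = 0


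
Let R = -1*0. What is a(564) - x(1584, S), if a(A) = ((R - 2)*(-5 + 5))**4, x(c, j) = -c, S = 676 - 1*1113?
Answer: 1584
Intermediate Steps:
R = 0
S = -437 (S = 676 - 1113 = -437)
a(A) = 0 (a(A) = ((0 - 2)*(-5 + 5))**4 = (-2*0)**4 = 0**4 = 0)
a(564) - x(1584, S) = 0 - (-1)*1584 = 0 - 1*(-1584) = 0 + 1584 = 1584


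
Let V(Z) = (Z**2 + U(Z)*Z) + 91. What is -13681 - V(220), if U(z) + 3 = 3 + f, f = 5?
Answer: -63272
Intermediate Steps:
U(z) = 5 (U(z) = -3 + (3 + 5) = -3 + 8 = 5)
V(Z) = 91 + Z**2 + 5*Z (V(Z) = (Z**2 + 5*Z) + 91 = 91 + Z**2 + 5*Z)
-13681 - V(220) = -13681 - (91 + 220**2 + 5*220) = -13681 - (91 + 48400 + 1100) = -13681 - 1*49591 = -13681 - 49591 = -63272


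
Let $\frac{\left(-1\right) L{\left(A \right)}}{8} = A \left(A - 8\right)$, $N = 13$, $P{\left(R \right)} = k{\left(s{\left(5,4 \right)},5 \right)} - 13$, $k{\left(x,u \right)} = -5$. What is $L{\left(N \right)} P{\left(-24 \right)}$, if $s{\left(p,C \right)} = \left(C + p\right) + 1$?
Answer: $9360$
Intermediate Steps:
$s{\left(p,C \right)} = 1 + C + p$
$P{\left(R \right)} = -18$ ($P{\left(R \right)} = -5 - 13 = -18$)
$L{\left(A \right)} = - 8 A \left(-8 + A\right)$ ($L{\left(A \right)} = - 8 A \left(A - 8\right) = - 8 A \left(-8 + A\right)$)
$L{\left(N \right)} P{\left(-24 \right)} = 8 \cdot 13 \left(8 - 13\right) \left(-18\right) = 8 \cdot 13 \left(-5\right) \left(-18\right) = \left(-520\right) \left(-18\right) = 9360$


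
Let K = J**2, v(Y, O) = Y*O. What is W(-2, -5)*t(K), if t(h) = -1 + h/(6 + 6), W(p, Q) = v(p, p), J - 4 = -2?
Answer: -8/3 ≈ -2.6667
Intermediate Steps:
J = 2 (J = 4 - 2 = 2)
v(Y, O) = O*Y
W(p, Q) = p**2 (W(p, Q) = p*p = p**2)
K = 4 (K = 2**2 = 4)
t(h) = -1 + h/12
W(-2, -5)*t(K) = (-2)**2*(-1 + (1/12)*4) = 4*(-1 + 1/3) = 4*(-2/3) = -8/3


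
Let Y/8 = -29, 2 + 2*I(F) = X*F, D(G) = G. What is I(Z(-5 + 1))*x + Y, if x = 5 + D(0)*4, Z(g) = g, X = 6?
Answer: -297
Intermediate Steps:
I(F) = -1 + 3*F (I(F) = -1 + (6*F)/2 = -1 + 3*F)
Y = -232 (Y = 8*(-29) = -232)
x = 5 (x = 5 + 0*4 = 5 + 0 = 5)
I(Z(-5 + 1))*x + Y = (-1 + 3*(-5 + 1))*5 - 232 = (-1 + 3*(-4))*5 - 232 = (-1 - 12)*5 - 232 = -13*5 - 232 = -65 - 232 = -297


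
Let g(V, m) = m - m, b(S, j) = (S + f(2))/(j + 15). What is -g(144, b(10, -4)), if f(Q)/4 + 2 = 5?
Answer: 0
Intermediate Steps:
f(Q) = 12 (f(Q) = -8 + 4*5 = -8 + 20 = 12)
b(S, j) = (12 + S)/(15 + j) (b(S, j) = (S + 12)/(j + 15) = (12 + S)/(15 + j))
g(V, m) = 0
-g(144, b(10, -4)) = -1*0 = 0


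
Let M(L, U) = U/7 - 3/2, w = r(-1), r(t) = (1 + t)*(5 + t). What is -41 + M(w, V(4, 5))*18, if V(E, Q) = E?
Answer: -404/7 ≈ -57.714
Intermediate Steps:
w = 0 (w = 5 + (-1)² + 6*(-1) = 5 + 1 - 6 = 0)
M(L, U) = -3/2 + U/7 (M(L, U) = U*(⅐) - 3*½ = U/7 - 3/2 = -3/2 + U/7)
-41 + M(w, V(4, 5))*18 = -41 + (-3/2 + (⅐)*4)*18 = -41 + (-3/2 + 4/7)*18 = -41 - 13/14*18 = -41 - 117/7 = -404/7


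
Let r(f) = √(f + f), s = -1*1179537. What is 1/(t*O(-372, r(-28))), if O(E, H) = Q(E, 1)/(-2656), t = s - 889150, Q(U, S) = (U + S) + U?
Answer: -2656/1537034441 ≈ -1.7280e-6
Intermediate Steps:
s = -1179537
Q(U, S) = S + 2*U (Q(U, S) = (S + U) + U = S + 2*U)
r(f) = √2*√f (r(f) = √(2*f) = √2*√f)
t = -2068687 (t = -1179537 - 889150 = -2068687)
O(E, H) = -1/2656 - E/1328 (O(E, H) = (1 + 2*E)/(-2656) = (1 + 2*E)*(-1/2656) = -1/2656 - E/1328)
1/(t*O(-372, r(-28))) = 1/((-2068687)*(-1/2656 - 1/1328*(-372))) = -1/(2068687*(-1/2656 + 93/332)) = -1/(2068687*743/2656) = -1/2068687*2656/743 = -2656/1537034441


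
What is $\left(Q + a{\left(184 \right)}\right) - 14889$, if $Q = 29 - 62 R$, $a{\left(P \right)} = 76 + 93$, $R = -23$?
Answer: $-13265$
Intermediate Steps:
$a{\left(P \right)} = 169$
$Q = 1455$ ($Q = 29 - -1426 = 29 + 1426 = 1455$)
$\left(Q + a{\left(184 \right)}\right) - 14889 = \left(1455 + 169\right) - 14889 = 1624 - 14889 = -13265$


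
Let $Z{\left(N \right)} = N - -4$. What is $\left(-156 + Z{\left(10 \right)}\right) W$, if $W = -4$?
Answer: $568$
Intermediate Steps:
$Z{\left(N \right)} = 4 + N$ ($Z{\left(N \right)} = N + 4 = 4 + N$)
$\left(-156 + Z{\left(10 \right)}\right) W = \left(-156 + \left(4 + 10\right)\right) \left(-4\right) = \left(-156 + 14\right) \left(-4\right) = \left(-142\right) \left(-4\right) = 568$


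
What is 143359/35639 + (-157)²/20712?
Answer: 3847717319/738154968 ≈ 5.2126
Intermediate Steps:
143359/35639 + (-157)²/20712 = 143359*(1/35639) + 24649*(1/20712) = 143359/35639 + 24649/20712 = 3847717319/738154968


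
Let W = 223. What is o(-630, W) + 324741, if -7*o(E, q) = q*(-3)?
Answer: 2273856/7 ≈ 3.2484e+5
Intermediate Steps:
o(E, q) = 3*q/7 (o(E, q) = -q*(-3)/7 = -(-3)*q/7 = 3*q/7)
o(-630, W) + 324741 = (3/7)*223 + 324741 = 669/7 + 324741 = 2273856/7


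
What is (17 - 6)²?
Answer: 121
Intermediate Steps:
(17 - 6)² = 11² = 121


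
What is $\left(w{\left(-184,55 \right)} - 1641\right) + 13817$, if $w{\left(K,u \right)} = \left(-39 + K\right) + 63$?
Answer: $12016$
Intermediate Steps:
$w{\left(K,u \right)} = 24 + K$
$\left(w{\left(-184,55 \right)} - 1641\right) + 13817 = \left(\left(24 - 184\right) - 1641\right) + 13817 = \left(-160 - 1641\right) + 13817 = -1801 + 13817 = 12016$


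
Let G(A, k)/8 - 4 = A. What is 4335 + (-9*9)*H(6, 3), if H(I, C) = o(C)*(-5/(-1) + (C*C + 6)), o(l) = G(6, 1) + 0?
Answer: -125265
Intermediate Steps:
G(A, k) = 32 + 8*A
o(l) = 80 (o(l) = (32 + 8*6) + 0 = (32 + 48) + 0 = 80 + 0 = 80)
H(I, C) = 880 + 80*C² (H(I, C) = 80*(-5/(-1) + (C*C + 6)) = 80*(-5*(-1) + (C² + 6)) = 80*(5 + (6 + C²)) = 80*(11 + C²) = 880 + 80*C²)
4335 + (-9*9)*H(6, 3) = 4335 + (-9*9)*(880 + 80*3²) = 4335 - 81*(880 + 80*9) = 4335 - 81*(880 + 720) = 4335 - 81*1600 = 4335 - 129600 = -125265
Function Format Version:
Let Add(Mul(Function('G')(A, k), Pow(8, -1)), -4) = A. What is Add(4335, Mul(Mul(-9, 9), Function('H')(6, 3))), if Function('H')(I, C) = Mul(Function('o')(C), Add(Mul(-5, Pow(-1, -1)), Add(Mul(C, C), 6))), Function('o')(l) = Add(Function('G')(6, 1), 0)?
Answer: -125265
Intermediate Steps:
Function('G')(A, k) = Add(32, Mul(8, A))
Function('o')(l) = 80 (Function('o')(l) = Add(Add(32, Mul(8, 6)), 0) = Add(Add(32, 48), 0) = Add(80, 0) = 80)
Function('H')(I, C) = Add(880, Mul(80, Pow(C, 2))) (Function('H')(I, C) = Mul(80, Add(Mul(-5, Pow(-1, -1)), Add(Mul(C, C), 6))) = Mul(80, Add(Mul(-5, -1), Add(Pow(C, 2), 6))) = Mul(80, Add(5, Add(6, Pow(C, 2)))) = Mul(80, Add(11, Pow(C, 2))) = Add(880, Mul(80, Pow(C, 2))))
Add(4335, Mul(Mul(-9, 9), Function('H')(6, 3))) = Add(4335, Mul(Mul(-9, 9), Add(880, Mul(80, Pow(3, 2))))) = Add(4335, Mul(-81, Add(880, Mul(80, 9)))) = Add(4335, Mul(-81, Add(880, 720))) = Add(4335, Mul(-81, 1600)) = Add(4335, -129600) = -125265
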